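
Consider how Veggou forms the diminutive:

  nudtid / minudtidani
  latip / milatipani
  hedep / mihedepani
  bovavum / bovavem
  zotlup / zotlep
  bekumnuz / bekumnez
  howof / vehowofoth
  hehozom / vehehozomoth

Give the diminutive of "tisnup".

"tisnup" has last vowel 'u'. The stems whose last vowel is 'u' (bovavum → bovavem, zotlup → zotlep, bekumnuz → bekumnez) change the last vowel to 'e'.
The other patterns: stems whose last vowel is 'e' or 'i' add mi- … -ani around the stem; stems whose last vowel is 'o' add ve- … -oth around the stem.
So tisnup → tisnep.

tisnep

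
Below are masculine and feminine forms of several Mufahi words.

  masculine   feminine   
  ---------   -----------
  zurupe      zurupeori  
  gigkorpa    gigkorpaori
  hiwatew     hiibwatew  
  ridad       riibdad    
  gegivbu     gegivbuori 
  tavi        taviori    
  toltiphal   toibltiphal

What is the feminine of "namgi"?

namgiori

gigkorpa and ridad both have last vowel 'a' yet inflect differently (gigkorpaori, riibdad), so the last vowel is not what conditions the rule; whether the stem ends in a vowel or a consonant is.
"namgi" ends in a vowel. The stems ending in a vowel (gegivbu → gegivbuori, tavi → taviori, gigkorpa → gigkorpaori) add -ori.
The other pattern: stems ending in a consonant insert -ib- after the first vowel.
So namgi → namgiori.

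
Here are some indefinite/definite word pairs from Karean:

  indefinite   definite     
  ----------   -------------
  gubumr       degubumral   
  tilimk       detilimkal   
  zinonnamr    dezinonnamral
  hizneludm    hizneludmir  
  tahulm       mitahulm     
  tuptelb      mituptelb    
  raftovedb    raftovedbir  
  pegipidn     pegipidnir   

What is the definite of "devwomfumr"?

dedevwomfumral

tuptelb and raftovedb both end in -b yet inflect differently (mituptelb, raftovedbir), so the final letter is not what conditions the rule; the second-to-last letter is.
"devwomfumr" has second-to-last letter 'm'. The stems whose second-to-last letter is 'm' (zinonnamr → dezinonnamral, gubumr → degubumral, tilimk → detilimkal) add de- … -al around the stem.
The other patterns: stems whose second-to-last letter is 'l' add the prefix mi-; stems whose second-to-last letter is 'd' add -ir.
So devwomfumr → dedevwomfumral.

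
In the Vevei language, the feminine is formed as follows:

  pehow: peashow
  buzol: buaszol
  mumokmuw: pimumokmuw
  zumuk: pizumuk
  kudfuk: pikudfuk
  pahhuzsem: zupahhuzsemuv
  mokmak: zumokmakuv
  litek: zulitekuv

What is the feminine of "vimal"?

pehow and mumokmuw both end in -w yet inflect differently (peashow, pimumokmuw), so the final letter is not what conditions the rule; the last vowel is.
"vimal" has last vowel 'a'. The one such stem in the data (mokmak → zumokmakuv) adds zu- … -uv around the stem, so the same rule applies.
So vimal → zuvimaluv.

zuvimaluv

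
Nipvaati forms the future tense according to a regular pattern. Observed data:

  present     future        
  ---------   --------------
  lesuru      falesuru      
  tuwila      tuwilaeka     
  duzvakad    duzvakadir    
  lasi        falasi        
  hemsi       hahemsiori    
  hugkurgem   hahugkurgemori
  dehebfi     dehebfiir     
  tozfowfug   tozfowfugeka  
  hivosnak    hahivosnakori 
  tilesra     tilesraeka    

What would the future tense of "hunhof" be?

dehebfi and lasi both end in -i yet inflect differently (dehebfiir, falasi), so the final letter is not what conditions the rule; the first letter is.
"hunhof" begins with h-. The stems beginning with h- (hivosnak → hahivosnakori, hemsi → hahemsiori, hugkurgem → hahugkurgemori) add ha- … -ori around the stem.
So hunhof → hahunhofori.

hahunhofori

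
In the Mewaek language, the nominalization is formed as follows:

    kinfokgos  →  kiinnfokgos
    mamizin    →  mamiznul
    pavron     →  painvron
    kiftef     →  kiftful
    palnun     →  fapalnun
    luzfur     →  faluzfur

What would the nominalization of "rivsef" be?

rivsful

"rivsef" has last vowel 'e'. The one such stem in the data (kiftef → kiftful) deletes the last vowel and adds -ul (as does mamizin), so the same rule applies.
So rivsef → rivsful.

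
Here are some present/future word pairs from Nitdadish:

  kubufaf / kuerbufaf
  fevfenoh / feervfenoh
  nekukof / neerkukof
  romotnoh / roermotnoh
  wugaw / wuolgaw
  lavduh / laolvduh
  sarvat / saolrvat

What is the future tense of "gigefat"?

giergefat

fevfenoh and lavduh both end in -h yet inflect differently (feervfenoh, laolvduh), so the final letter is not what conditions the rule; the number of vowels is.
"gigefat" has 3 vowels. The stems with 3 vowels (kubufaf → kuerbufaf, fevfenoh → feervfenoh, nekukof → neerkukof) insert -er- after the first vowel.
So gigefat → giergefat.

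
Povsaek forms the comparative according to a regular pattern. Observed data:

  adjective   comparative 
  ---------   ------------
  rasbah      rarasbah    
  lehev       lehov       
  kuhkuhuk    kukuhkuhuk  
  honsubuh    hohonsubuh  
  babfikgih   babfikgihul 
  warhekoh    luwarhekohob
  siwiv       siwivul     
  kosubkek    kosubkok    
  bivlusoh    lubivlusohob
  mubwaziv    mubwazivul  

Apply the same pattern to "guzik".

guzikul

"guzik" has last vowel 'i'. The stems whose last vowel is 'i' (siwiv → siwivul, babfikgih → babfikgihul, mubwaziv → mubwazivul) add -ul.
So guzik → guzikul.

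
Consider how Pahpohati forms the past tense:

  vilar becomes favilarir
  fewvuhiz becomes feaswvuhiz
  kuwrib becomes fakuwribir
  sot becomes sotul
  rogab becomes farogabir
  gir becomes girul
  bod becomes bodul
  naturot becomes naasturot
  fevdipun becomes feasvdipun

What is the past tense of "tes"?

gir and vilar both end in -r yet inflect differently (girul, favilarir), so the final letter is not what conditions the rule; the number of vowels is.
"tes" has 1 vowel. The stems with 1 vowel (bod → bodul, sot → sotul, gir → girul) add -ul.
So tes → tesul.

tesul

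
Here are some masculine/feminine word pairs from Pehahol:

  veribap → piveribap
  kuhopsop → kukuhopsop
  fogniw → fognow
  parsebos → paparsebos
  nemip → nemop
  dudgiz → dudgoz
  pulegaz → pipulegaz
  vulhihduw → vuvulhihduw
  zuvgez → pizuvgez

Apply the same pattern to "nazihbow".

"nazihbow" has last vowel 'o'. The stems whose last vowel is 'o' (kuhopsop → kukuhopsop, parsebos → paparsebos) repeat the first consonant+vowel as a prefix.
So nazihbow → nanazihbow.

nanazihbow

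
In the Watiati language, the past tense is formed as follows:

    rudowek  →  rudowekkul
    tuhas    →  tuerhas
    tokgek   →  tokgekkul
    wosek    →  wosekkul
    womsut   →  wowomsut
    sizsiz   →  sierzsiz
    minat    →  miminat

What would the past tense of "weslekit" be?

weweslekit

"weslekit" ends in -t. The stems ending in -t (womsut → wowomsut, minat → miminat) repeat the first consonant+vowel as a prefix.
The other patterns: stems ending in -k double the final consonant and add -ul; stems ending in -s or -z insert -er- after the first vowel.
So weslekit → weweslekit.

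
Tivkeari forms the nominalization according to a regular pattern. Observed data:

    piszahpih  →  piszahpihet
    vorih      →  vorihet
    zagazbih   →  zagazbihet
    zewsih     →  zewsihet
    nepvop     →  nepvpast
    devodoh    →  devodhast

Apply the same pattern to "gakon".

piszahpih and devodoh both end in -h yet inflect differently (piszahpihet, devodhast), so the final letter is not what conditions the rule; the last vowel is.
"gakon" has last vowel 'o'. The stems whose last vowel is 'o' (nepvop → nepvpast, devodoh → devodhast) delete the last vowel and add -ast.
The other pattern: stems whose last vowel is 'i' add -et.
So gakon → gaknast.

gaknast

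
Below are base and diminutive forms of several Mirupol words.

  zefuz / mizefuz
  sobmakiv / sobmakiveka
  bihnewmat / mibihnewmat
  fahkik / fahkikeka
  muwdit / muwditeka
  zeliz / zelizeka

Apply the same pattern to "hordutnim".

zeliz and zefuz both end in -z yet inflect differently (zelizeka, mizefuz), so the final letter is not what conditions the rule; the last vowel is.
"hordutnim" has last vowel 'i'. The stems whose last vowel is 'i' (muwdit → muwditeka, fahkik → fahkikeka, zeliz → zelizeka) add -eka.
So hordutnim → hordutnimeka.

hordutnimeka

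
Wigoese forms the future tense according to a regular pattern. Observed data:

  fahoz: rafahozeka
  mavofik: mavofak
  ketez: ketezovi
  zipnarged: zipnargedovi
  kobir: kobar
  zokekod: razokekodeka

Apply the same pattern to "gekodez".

zipnarged and zokekod both end in -d yet inflect differently (zipnargedovi, razokekodeka), so the final letter is not what conditions the rule; the last vowel is.
"gekodez" has last vowel 'e'. The stems whose last vowel is 'e' (zipnarged → zipnargedovi, ketez → ketezovi) add -ovi.
So gekodez → gekodezovi.

gekodezovi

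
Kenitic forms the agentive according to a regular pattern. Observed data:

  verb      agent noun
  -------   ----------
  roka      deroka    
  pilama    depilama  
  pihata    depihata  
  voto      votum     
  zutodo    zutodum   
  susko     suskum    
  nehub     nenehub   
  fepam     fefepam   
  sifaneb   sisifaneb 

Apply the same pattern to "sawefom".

"sawefom" ends in -m. The one such stem in the data (fepam → fefepam) repeats the first consonant+vowel as a prefix (as do nehub, sifaneb), so the same rule applies.
So sawefom → sasawefom.

sasawefom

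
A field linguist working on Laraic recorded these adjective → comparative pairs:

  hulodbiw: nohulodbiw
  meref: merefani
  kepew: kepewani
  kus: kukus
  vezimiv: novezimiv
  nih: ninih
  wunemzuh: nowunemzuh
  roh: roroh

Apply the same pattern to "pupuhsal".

nopupuhsal

roh and wunemzuh both end in -h yet inflect differently (roroh, nowunemzuh), so the final letter is not what conditions the rule; the number of vowels is.
"pupuhsal" has 3 vowels. The stems with 3 vowels (wunemzuh → nowunemzuh, hulodbiw → nohulodbiw, vezimiv → novezimiv) add the prefix no-.
The other patterns: stems with 1 vowel repeat the first consonant+vowel as a prefix; stems with 2 vowels add -ani.
So pupuhsal → nopupuhsal.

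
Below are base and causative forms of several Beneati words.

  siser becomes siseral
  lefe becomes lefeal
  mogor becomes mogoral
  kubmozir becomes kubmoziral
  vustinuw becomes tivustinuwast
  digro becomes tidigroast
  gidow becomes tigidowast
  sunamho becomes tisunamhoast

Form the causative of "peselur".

"peselur" ends in -r. The stems ending in -r (siser → siseral, mogor → mogoral, kubmozir → kubmoziral) add -al.
So peselur → peselural.

peselural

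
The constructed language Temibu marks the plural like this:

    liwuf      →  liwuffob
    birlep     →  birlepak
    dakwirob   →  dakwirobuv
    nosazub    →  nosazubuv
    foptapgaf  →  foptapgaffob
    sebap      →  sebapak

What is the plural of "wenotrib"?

sebap and foptapgaf both have last vowel 'a' yet inflect differently (sebapak, foptapgaffob), so the last vowel is not what conditions the rule; the final letter is.
"wenotrib" ends in -b. The stems ending in -b (nosazub → nosazubuv, dakwirob → dakwirobuv) add -uv.
The other patterns: stems ending in -p add -ak; stems ending in -f double the final consonant and add -ob.
So wenotrib → wenotribuv.

wenotribuv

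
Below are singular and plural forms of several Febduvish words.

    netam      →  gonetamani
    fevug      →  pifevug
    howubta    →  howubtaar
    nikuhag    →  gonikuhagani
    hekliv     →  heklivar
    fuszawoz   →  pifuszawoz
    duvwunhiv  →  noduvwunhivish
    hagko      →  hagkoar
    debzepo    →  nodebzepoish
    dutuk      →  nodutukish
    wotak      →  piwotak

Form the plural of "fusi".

pifusi

"fusi" begins with f-. The stems beginning with f- (fuszawoz → pifuszawoz, fevug → pifevug) add the prefix pi-.
The other patterns: stems beginning with h- add -ar; stems beginning with n- add go- … -ani around the stem; stems beginning with d- add no- … -ish around the stem.
So fusi → pifusi.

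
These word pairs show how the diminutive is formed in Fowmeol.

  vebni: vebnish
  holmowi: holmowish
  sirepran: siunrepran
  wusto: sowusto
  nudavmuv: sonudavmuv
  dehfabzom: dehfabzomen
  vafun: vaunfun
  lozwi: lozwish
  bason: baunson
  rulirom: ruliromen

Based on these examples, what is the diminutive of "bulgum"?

bulgumen

dehfabzom and bason both have last vowel 'o' yet inflect differently (dehfabzomen, baunson), so the last vowel is not what conditions the rule; the final letter is.
"bulgum" ends in -m. The stems ending in -m (dehfabzom → dehfabzomen, rulirom → ruliromen) add -en.
The other patterns: stems ending in -i drop the final letter and add -ish; stems ending in -n insert -un- after the first vowel; stems ending in -o or -v add the prefix so-.
So bulgum → bulgumen.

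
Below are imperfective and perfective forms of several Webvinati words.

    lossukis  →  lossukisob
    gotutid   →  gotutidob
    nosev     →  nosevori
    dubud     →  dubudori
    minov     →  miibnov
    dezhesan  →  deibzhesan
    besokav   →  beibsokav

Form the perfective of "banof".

"banof" has last vowel 'o'. The one such stem in the data (minov → miibnov) inserts -ib- after the first vowel (as do dezhesan, besokav), so the same rule applies.
The other patterns: stems whose last vowel is 'i' add -ob; stems whose last vowel is 'e' or 'u' add -ori.
So banof → baibnof.

baibnof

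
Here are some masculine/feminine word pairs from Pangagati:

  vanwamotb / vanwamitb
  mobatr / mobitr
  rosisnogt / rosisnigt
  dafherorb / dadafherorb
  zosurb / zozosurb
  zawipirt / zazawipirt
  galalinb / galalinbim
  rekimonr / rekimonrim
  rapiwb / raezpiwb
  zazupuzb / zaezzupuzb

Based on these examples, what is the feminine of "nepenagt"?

nepenigt

"nepenagt" has second-to-last letter 'g'. The one such stem in the data (rosisnogt → rosisnigt) changes the last vowel to 'i' (as do vanwamotb, mobatr), so the same rule applies.
So nepenagt → nepenigt.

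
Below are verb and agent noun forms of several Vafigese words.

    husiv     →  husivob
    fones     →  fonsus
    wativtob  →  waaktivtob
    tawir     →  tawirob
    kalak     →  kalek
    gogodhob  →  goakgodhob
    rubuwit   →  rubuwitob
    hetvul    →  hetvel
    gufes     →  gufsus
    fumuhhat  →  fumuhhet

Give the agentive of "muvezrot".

muakvezrot

rubuwit and fumuhhat both end in -t yet inflect differently (rubuwitob, fumuhhet), so the final letter is not what conditions the rule; the last vowel is.
"muvezrot" has last vowel 'o'. The stems whose last vowel is 'o' (gogodhob → goakgodhob, wativtob → waaktivtob) insert -ak- after the first vowel.
The other patterns: stems whose last vowel is 'i' add -ob; stems whose last vowel is 'e' delete the last vowel and add -us; stems whose last vowel is 'a' or 'u' change the last vowel to 'e'.
So muvezrot → muakvezrot.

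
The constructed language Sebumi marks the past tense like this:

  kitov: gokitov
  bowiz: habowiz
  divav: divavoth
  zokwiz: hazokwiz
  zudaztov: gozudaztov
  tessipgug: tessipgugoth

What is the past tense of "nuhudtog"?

gonuhudtog

"nuhudtog" has last vowel 'o'. The stems whose last vowel is 'o' (kitov → gokitov, zudaztov → gozudaztov) add the prefix go-.
The other patterns: stems whose last vowel is 'i' add the prefix ha-; stems whose last vowel is 'a' or 'u' add -oth.
So nuhudtog → gonuhudtog.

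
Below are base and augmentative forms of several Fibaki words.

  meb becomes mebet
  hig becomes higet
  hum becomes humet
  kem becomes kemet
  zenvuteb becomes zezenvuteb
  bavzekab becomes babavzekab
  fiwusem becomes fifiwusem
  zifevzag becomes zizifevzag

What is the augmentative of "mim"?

meb and zenvuteb both end in -b yet inflect differently (mebet, zezenvuteb), so the final letter is not what conditions the rule; the number of vowels is.
"mim" has 1 vowel. The stems with 1 vowel (meb → mebet, hig → higet, hum → humet) add -et.
The other pattern: stems with 3 vowels repeat the first consonant+vowel as a prefix.
So mim → mimet.

mimet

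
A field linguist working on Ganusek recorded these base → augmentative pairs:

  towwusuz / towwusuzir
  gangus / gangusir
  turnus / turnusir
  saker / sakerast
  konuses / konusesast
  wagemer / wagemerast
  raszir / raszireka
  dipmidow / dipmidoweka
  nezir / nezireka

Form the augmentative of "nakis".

gangus and konuses both end in -s yet inflect differently (gangusir, konusesast), so the final letter is not what conditions the rule; the last vowel is.
"nakis" has last vowel 'i'. The stems whose last vowel is 'i' (raszir → raszireka, nezir → nezireka) add -eka.
The other patterns: stems whose last vowel is 'u' add -ir; stems whose last vowel is 'e' add -ast.
So nakis → nakiseka.

nakiseka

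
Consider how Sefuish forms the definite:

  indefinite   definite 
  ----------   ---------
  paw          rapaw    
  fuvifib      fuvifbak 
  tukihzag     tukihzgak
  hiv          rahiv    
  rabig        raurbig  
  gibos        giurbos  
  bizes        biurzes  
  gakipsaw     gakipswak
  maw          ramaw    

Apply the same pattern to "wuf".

rabig and tukihzag both end in -g yet inflect differently (raurbig, tukihzgak), so the final letter is not what conditions the rule; the number of vowels is.
"wuf" has 1 vowel. The stems with 1 vowel (maw → ramaw, hiv → rahiv, paw → rapaw) add the prefix ra-.
The other patterns: stems with 2 vowels insert -ur- after the first vowel; stems with 3 vowels delete the last vowel and add -ak.
So wuf → rawuf.

rawuf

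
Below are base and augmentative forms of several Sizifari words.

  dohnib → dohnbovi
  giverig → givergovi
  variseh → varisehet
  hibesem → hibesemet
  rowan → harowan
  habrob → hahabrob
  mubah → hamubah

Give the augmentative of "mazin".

maznovi

dohnib and habrob both end in -b yet inflect differently (dohnbovi, hahabrob), so the final letter is not what conditions the rule; the last vowel is.
"mazin" has last vowel 'i'. The stems whose last vowel is 'i' (dohnib → dohnbovi, giverig → givergovi) delete the last vowel and add -ovi.
The other patterns: stems whose last vowel is 'e' add -et; stems whose last vowel is 'a' or 'o' add the prefix ha-.
So mazin → maznovi.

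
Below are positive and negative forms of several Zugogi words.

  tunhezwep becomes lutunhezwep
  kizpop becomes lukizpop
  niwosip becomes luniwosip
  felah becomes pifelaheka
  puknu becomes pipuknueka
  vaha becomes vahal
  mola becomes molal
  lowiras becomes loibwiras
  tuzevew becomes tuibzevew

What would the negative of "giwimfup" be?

felah and vaha both have last vowel 'a' yet inflect differently (pifelaheka, vahal), so the last vowel is not what conditions the rule; the final letter is.
"giwimfup" ends in -p. The stems ending in -p (tunhezwep → lutunhezwep, kizpop → lukizpop, niwosip → luniwosip) add the prefix lu-.
The other patterns: stems ending in -h or -u add pi- … -eka around the stem; stems ending in -a drop the final letter and add -al; stems ending in -s or -w insert -ib- after the first vowel.
So giwimfup → lugiwimfup.

lugiwimfup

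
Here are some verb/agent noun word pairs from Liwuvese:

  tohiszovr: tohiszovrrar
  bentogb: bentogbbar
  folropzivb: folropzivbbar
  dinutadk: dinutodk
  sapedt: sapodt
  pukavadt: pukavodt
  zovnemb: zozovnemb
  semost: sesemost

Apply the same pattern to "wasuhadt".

wasuhodt

bentogb and zovnemb both end in -b yet inflect differently (bentogbbar, zozovnemb), so the final letter is not what conditions the rule; the second-to-last letter is.
"wasuhadt" has second-to-last letter 'd'. The stems whose second-to-last letter is 'd' (dinutadk → dinutodk, sapedt → sapodt, pukavadt → pukavodt) change the last vowel to 'o'.
So wasuhadt → wasuhodt.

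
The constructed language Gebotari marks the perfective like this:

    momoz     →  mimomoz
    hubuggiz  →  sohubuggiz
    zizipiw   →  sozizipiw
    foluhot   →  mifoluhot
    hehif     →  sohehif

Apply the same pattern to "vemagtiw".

sovemagtiw

hubuggiz and momoz both end in -z yet inflect differently (sohubuggiz, mimomoz), so the final letter is not what conditions the rule; the last vowel is.
"vemagtiw" has last vowel 'i'. The stems whose last vowel is 'i' (zizipiw → sozizipiw, hubuggiz → sohubuggiz, hehif → sohehif) add the prefix so-.
So vemagtiw → sovemagtiw.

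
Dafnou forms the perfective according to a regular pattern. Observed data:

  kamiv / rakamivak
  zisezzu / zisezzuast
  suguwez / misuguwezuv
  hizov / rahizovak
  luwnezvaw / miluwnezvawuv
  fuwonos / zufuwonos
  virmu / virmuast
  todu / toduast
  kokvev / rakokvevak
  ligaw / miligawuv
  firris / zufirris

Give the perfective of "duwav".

raduwavak

kamiv and firris both have last vowel 'i' yet inflect differently (rakamivak, zufirris), so the last vowel is not what conditions the rule; the final letter is.
"duwav" ends in -v. The stems ending in -v (kamiv → rakamivak, hizov → rahizovak, kokvev → rakokvevak) add ra- … -ak around the stem.
The other patterns: stems ending in -u add -ast; stems ending in -s add the prefix zu-; stems ending in -w or -z add mi- … -uv around the stem.
So duwav → raduwavak.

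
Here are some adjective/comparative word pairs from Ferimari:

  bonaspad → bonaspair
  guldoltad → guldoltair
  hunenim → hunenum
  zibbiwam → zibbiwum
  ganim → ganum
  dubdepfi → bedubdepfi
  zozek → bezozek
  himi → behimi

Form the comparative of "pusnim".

pusnum

bonaspad and zibbiwam both have last vowel 'a' yet inflect differently (bonaspair, zibbiwum), so the last vowel is not what conditions the rule; the final letter is.
"pusnim" ends in -m. The stems ending in -m (hunenim → hunenum, zibbiwam → zibbiwum, ganim → ganum) change the last vowel to 'u'.
The other patterns: stems ending in -d drop the final letter and add -ir; stems ending in -i or -k add the prefix be-.
So pusnim → pusnum.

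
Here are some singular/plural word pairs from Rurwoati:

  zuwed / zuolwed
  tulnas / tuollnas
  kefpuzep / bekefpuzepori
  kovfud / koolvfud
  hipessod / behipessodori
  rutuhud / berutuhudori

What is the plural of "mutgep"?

kovfud and rutuhud both end in -d yet inflect differently (koolvfud, berutuhudori), so the final letter is not what conditions the rule; the number of vowels is.
"mutgep" has 2 vowels. The stems with 2 vowels (kovfud → koolvfud, zuwed → zuolwed, tulnas → tuollnas) insert -ol- after the first vowel.
The other pattern: stems with 3 vowels add be- … -ori around the stem.
So mutgep → muoltgep.

muoltgep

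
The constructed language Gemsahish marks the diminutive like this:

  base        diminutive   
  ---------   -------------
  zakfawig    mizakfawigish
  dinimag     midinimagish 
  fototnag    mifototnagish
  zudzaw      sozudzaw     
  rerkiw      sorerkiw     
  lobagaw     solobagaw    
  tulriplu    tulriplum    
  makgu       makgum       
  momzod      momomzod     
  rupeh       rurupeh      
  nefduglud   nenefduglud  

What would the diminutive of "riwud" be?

ririwud

dinimag and zudzaw both have last vowel 'a' yet inflect differently (midinimagish, sozudzaw), so the last vowel is not what conditions the rule; the final letter is.
"riwud" ends in -d. The stems ending in -d (momzod → momomzod, nefduglud → nenefduglud) repeat the first consonant+vowel as a prefix.
So riwud → ririwud.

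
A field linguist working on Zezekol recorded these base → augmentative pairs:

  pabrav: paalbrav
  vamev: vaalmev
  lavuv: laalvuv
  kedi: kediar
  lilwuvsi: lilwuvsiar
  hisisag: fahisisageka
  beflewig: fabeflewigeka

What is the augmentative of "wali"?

pabrav and hisisag both have last vowel 'a' yet inflect differently (paalbrav, fahisisageka), so the last vowel is not what conditions the rule; the final letter is.
"wali" ends in -i. The stems ending in -i (kedi → kediar, lilwuvsi → lilwuvsiar) add -ar.
The other patterns: stems ending in -v insert -al- after the first vowel; stems ending in -g add fa- … -eka around the stem.
So wali → waliar.

waliar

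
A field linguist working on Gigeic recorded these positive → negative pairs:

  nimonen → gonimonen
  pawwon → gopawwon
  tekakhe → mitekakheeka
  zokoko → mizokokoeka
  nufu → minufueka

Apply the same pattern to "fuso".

nimonen and tekakhe both have last vowel 'e' yet inflect differently (gonimonen, mitekakheeka), so the last vowel is not what conditions the rule; whether the stem ends in a vowel or a consonant is.
"fuso" ends in a vowel. The stems ending in a vowel (tekakhe → mitekakheeka, zokoko → mizokokoeka, nufu → minufueka) add mi- … -eka around the stem.
So fuso → mifusoeka.

mifusoeka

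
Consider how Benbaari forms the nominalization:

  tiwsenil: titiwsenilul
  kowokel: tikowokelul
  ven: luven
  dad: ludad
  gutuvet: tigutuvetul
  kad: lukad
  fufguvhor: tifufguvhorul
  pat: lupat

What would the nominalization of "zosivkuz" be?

"zosivkuz" has 3 vowels. The stems with 3 vowels (fufguvhor → tifufguvhorul, kowokel → tikowokelul, gutuvet → tigutuvetul) add ti- … -ul around the stem.
The other pattern: stems with 1 vowel add the prefix lu-.
So zosivkuz → tizosivkuzul.

tizosivkuzul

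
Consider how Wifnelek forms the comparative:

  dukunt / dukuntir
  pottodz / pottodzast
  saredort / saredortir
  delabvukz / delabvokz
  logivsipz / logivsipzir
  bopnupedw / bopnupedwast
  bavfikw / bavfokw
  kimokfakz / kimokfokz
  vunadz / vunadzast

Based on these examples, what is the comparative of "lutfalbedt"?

kimokfakz and pottodz both end in -z yet inflect differently (kimokfokz, pottodzast), so the final letter is not what conditions the rule; the second-to-last letter is.
"lutfalbedt" has second-to-last letter 'd'. The stems whose second-to-last letter is 'd' (pottodz → pottodzast, bopnupedw → bopnupedwast, vunadz → vunadzast) add -ast.
The other patterns: stems whose second-to-last letter is 'k' change the last vowel to 'o'; stems whose second-to-last letter is 'n', 'p' or 'r' add -ir.
So lutfalbedt → lutfalbedtast.

lutfalbedtast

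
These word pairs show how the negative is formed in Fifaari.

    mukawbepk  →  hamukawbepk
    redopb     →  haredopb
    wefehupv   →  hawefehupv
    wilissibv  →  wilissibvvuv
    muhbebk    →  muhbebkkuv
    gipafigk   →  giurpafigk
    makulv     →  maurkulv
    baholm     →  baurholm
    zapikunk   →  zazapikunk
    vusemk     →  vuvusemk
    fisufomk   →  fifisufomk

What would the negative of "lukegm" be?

wefehupv and wilissibv both end in -v yet inflect differently (hawefehupv, wilissibvvuv), so the final letter is not what conditions the rule; the second-to-last letter is.
"lukegm" has second-to-last letter 'g'. The one such stem in the data (gipafigk → giurpafigk) inserts -ur- after the first vowel (as do makulv, baholm), so the same rule applies.
So lukegm → luurkegm.

luurkegm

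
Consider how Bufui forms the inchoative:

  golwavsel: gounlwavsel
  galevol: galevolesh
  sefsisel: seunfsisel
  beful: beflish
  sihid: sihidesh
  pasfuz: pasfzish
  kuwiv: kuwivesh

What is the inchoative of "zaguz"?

"zaguz" has last vowel 'u'. The stems whose last vowel is 'u' (beful → beflish, pasfuz → pasfzish) delete the last vowel and add -ish.
So zaguz → zagzish.

zagzish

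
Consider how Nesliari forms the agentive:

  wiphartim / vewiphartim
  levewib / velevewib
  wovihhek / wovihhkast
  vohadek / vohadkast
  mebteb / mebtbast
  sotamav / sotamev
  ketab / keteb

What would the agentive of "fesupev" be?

levewib and mebteb both end in -b yet inflect differently (velevewib, mebtbast), so the final letter is not what conditions the rule; the last vowel is.
"fesupev" has last vowel 'e'. The stems whose last vowel is 'e' (wovihhek → wovihhkast, vohadek → vohadkast, mebteb → mebtbast) delete the last vowel and add -ast.
The other patterns: stems whose last vowel is 'i' add the prefix ve-; stems whose last vowel is 'a' change the last vowel to 'e'.
So fesupev → fesupvast.

fesupvast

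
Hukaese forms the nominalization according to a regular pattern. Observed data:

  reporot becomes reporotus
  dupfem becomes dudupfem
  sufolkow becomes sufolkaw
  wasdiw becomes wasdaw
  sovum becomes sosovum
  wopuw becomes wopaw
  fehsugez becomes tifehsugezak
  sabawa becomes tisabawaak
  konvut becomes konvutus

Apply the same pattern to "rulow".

rulaw

"rulow" ends in -w. The stems ending in -w (sufolkow → sufolkaw, wopuw → wopaw, wasdiw → wasdaw) change the last vowel to 'a'.
So rulow → rulaw.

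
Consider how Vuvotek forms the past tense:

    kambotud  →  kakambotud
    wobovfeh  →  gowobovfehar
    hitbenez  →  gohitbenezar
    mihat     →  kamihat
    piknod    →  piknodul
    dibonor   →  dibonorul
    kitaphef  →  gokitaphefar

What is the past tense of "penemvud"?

kapenemvud

"penemvud" has last vowel 'u'. The one such stem in the data (kambotud → kakambotud) adds the prefix ka-, so the same rule applies.
So penemvud → kapenemvud.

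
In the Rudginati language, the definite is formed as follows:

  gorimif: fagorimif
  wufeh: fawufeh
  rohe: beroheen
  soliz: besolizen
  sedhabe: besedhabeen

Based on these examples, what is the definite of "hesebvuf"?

fahesebvuf

wufeh and rohe both have last vowel 'e' yet inflect differently (fawufeh, beroheen), so the last vowel is not what conditions the rule; the final letter is.
"hesebvuf" ends in -f. The one such stem in the data (gorimif → fagorimif) adds the prefix fa-, so the same rule applies.
So hesebvuf → fahesebvuf.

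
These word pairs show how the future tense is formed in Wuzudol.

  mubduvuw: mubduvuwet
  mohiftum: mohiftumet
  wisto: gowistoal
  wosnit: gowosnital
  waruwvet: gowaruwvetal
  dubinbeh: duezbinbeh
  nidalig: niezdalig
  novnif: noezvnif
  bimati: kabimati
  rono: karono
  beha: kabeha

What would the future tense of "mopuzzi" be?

wisto and rono both end in -o yet inflect differently (gowistoal, karono), so the final letter is not what conditions the rule; the first letter is.
"mopuzzi" begins with m-. The stems beginning with m- (mubduvuw → mubduvuwet, mohiftum → mohiftumet) add -et.
The other patterns: stems beginning with w- add go- … -al around the stem; stems beginning with d- or n- insert -ez- after the first vowel; stems beginning with b- or r- add the prefix ka-.
So mopuzzi → mopuzziet.

mopuzziet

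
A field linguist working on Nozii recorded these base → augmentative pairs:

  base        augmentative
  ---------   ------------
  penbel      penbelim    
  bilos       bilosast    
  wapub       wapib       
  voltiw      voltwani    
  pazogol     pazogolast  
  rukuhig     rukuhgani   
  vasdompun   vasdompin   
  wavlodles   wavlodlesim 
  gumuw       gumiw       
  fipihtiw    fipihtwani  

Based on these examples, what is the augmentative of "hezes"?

voltiw and gumuw both end in -w yet inflect differently (voltwani, gumiw), so the final letter is not what conditions the rule; the last vowel is.
"hezes" has last vowel 'e'. The stems whose last vowel is 'e' (wavlodles → wavlodlesim, penbel → penbelim) add -im.
The other patterns: stems whose last vowel is 'i' delete the last vowel and add -ani; stems whose last vowel is 'o' add -ast; stems whose last vowel is 'u' change the last vowel to 'i'.
So hezes → hezesim.

hezesim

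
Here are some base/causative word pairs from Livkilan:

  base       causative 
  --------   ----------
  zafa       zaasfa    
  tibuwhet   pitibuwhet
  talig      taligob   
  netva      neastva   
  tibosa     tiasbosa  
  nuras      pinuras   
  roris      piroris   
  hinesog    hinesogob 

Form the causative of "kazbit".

talig and roris both have last vowel 'i' yet inflect differently (taligob, piroris), so the last vowel is not what conditions the rule; the final letter is.
"kazbit" ends in -t. The one such stem in the data (tibuwhet → pitibuwhet) adds the prefix pi-, so the same rule applies.
The other patterns: stems ending in -a insert -as- after the first vowel; stems ending in -g add -ob.
So kazbit → pikazbit.

pikazbit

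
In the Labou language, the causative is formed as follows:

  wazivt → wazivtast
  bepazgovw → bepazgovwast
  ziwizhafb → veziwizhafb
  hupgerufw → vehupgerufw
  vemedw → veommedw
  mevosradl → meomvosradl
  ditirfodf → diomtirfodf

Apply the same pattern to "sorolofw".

vesorolofw

bepazgovw and hupgerufw both end in -w yet inflect differently (bepazgovwast, vehupgerufw), so the final letter is not what conditions the rule; the second-to-last letter is.
"sorolofw" has second-to-last letter 'f'. The stems whose second-to-last letter is 'f' (ziwizhafb → veziwizhafb, hupgerufw → vehupgerufw) add the prefix ve-.
So sorolofw → vesorolofw.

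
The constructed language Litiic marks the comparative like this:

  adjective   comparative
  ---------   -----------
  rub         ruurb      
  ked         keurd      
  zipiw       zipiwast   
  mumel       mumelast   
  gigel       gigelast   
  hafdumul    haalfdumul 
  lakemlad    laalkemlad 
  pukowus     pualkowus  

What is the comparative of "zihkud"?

zihkudast

mumel and hafdumul both end in -l yet inflect differently (mumelast, haalfdumul), so the final letter is not what conditions the rule; the number of vowels is.
"zihkud" has 2 vowels. The stems with 2 vowels (zipiw → zipiwast, mumel → mumelast, gigel → gigelast) add -ast.
The other patterns: stems with 1 vowel insert -ur- after the first vowel; stems with 3 vowels insert -al- after the first vowel.
So zihkud → zihkudast.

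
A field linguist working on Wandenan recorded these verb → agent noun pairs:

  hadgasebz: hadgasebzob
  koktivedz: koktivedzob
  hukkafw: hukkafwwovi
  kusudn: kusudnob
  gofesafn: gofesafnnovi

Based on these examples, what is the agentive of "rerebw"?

rerebwob

gofesafn and kusudn both end in -n yet inflect differently (gofesafnnovi, kusudnob), so the final letter is not what conditions the rule; the second-to-last letter is.
"rerebw" has second-to-last letter 'b'. The one such stem in the data (hadgasebz → hadgasebzob) adds -ob, so the same rule applies.
The other pattern: stems whose second-to-last letter is 'f' double the final consonant and add -ovi.
So rerebw → rerebwob.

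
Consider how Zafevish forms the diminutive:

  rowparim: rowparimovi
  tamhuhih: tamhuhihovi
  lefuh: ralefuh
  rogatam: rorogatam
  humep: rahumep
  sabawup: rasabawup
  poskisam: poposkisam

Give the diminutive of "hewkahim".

hewkahimovi

lefuh and tamhuhih both end in -h yet inflect differently (ralefuh, tamhuhihovi), so the final letter is not what conditions the rule; the last vowel is.
"hewkahim" has last vowel 'i'. The stems whose last vowel is 'i' (tamhuhih → tamhuhihovi, rowparim → rowparimovi) add -ovi.
So hewkahim → hewkahimovi.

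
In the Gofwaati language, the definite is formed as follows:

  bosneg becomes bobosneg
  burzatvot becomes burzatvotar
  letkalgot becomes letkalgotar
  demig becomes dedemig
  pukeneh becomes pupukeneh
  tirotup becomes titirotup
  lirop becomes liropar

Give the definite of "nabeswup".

"nabeswup" has last vowel 'u'. The one such stem in the data (tirotup → titirotup) repeats the first consonant+vowel as a prefix (as do bosneg, demig), so the same rule applies.
So nabeswup → nanabeswup.

nanabeswup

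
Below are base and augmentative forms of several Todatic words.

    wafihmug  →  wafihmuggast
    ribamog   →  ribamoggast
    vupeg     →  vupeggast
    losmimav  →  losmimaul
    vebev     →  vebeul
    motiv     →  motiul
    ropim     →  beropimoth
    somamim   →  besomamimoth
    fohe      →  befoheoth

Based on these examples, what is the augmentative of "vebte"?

bevebteoth

vupeg and vebev both have last vowel 'e' yet inflect differently (vupeggast, vebeul), so the last vowel is not what conditions the rule; the final letter is.
"vebte" ends in -e. The one such stem in the data (fohe → befoheoth) adds be- … -oth around the stem, so the same rule applies.
The other patterns: stems ending in -g double the final consonant and add -ast; stems ending in -v drop the final letter and add -ul.
So vebte → bevebteoth.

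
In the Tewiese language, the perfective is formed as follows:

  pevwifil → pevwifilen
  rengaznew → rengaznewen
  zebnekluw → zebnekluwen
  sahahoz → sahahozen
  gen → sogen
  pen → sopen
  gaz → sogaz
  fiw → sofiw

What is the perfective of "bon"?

sobon

"bon" has 1 vowel. The stems with 1 vowel (gen → sogen, pen → sopen, gaz → sogaz) add the prefix so-.
So bon → sobon.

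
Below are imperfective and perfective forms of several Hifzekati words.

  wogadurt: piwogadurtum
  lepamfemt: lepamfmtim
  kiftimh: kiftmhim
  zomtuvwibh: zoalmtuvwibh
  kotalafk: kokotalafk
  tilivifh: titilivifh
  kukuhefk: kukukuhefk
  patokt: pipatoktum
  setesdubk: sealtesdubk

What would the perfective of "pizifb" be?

pipizifb

zomtuvwibh and kiftimh both end in -h yet inflect differently (zoalmtuvwibh, kiftmhim), so the final letter is not what conditions the rule; the second-to-last letter is.
"pizifb" has second-to-last letter 'f'. The stems whose second-to-last letter is 'f' (kukuhefk → kukukuhefk, kotalafk → kokotalafk, tilivifh → titilivifh) repeat the first consonant+vowel as a prefix.
The other patterns: stems whose second-to-last letter is 'b' insert -al- after the first vowel; stems whose second-to-last letter is 'm' delete the last vowel and add -im; stems whose second-to-last letter is 'k' or 'r' add pi- … -um around the stem.
So pizifb → pipizifb.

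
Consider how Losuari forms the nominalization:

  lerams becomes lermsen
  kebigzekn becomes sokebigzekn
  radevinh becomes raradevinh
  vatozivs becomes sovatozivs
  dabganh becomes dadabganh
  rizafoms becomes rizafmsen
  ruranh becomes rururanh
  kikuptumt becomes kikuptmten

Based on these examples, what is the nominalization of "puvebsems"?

puvebsmsen

lerams and vatozivs both end in -s yet inflect differently (lermsen, sovatozivs), so the final letter is not what conditions the rule; the second-to-last letter is.
"puvebsems" has second-to-last letter 'm'. The stems whose second-to-last letter is 'm' (lerams → lermsen, kikuptumt → kikuptmten, rizafoms → rizafmsen) delete the last vowel and add -en.
So puvebsems → puvebsmsen.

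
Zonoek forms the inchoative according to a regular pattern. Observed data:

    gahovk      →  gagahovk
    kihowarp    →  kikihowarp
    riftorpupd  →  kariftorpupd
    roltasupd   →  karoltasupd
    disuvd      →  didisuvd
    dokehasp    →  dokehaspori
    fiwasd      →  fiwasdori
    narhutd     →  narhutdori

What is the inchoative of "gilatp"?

"gilatp" has second-to-last letter 't'. The one such stem in the data (narhutd → narhutdori) adds -ori, so the same rule applies.
So gilatp → gilatpori.

gilatpori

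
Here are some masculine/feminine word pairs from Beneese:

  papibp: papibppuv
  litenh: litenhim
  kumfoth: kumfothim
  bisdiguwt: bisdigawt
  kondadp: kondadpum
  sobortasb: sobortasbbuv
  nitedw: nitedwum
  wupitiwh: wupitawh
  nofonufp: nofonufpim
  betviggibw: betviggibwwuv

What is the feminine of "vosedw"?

betviggibw and nitedw both end in -w yet inflect differently (betviggibwwuv, nitedwum), so the final letter is not what conditions the rule; the second-to-last letter is.
"vosedw" has second-to-last letter 'd'. The stems whose second-to-last letter is 'd' (nitedw → nitedwum, kondadp → kondadpum) add -um.
So vosedw → vosedwum.

vosedwum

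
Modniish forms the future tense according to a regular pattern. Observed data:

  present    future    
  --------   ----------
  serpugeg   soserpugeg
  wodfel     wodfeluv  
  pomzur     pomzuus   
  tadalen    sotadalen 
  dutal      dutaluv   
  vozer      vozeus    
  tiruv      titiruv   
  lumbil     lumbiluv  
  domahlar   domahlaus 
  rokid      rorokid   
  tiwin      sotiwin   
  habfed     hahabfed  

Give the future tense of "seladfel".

lumbil and rokid both have last vowel 'i' yet inflect differently (lumbiluv, rorokid), so the last vowel is not what conditions the rule; the final letter is.
"seladfel" ends in -l. The stems ending in -l (lumbil → lumbiluv, wodfel → wodfeluv, dutal → dutaluv) add -uv.
The other patterns: stems ending in -d or -v repeat the first consonant+vowel as a prefix; stems ending in -r drop the final letter and add -us; stems ending in -g or -n add the prefix so-.
So seladfel → seladfeluv.

seladfeluv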